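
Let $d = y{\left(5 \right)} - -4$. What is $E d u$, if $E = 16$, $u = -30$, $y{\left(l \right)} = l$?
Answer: $-4320$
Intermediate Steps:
$d = 9$ ($d = 5 - -4 = 5 + 4 = 9$)
$E d u = 16 \cdot 9 \left(-30\right) = 144 \left(-30\right) = -4320$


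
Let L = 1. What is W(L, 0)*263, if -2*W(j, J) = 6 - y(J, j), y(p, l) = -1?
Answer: -1841/2 ≈ -920.50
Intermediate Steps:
W(j, J) = -7/2 (W(j, J) = -(6 - 1*(-1))/2 = -(6 + 1)/2 = -1/2*7 = -7/2)
W(L, 0)*263 = -7/2*263 = -1841/2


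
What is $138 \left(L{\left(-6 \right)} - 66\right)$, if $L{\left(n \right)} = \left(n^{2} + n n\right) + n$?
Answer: $0$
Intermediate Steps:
$L{\left(n \right)} = n + 2 n^{2}$ ($L{\left(n \right)} = \left(n^{2} + n^{2}\right) + n = 2 n^{2} + n = n + 2 n^{2}$)
$138 \left(L{\left(-6 \right)} - 66\right) = 138 \left(- 6 \left(1 + 2 \left(-6\right)\right) - 66\right) = 138 \left(- 6 \left(1 - 12\right) - 66\right) = 138 \left(\left(-6\right) \left(-11\right) - 66\right) = 138 \left(66 - 66\right) = 138 \cdot 0 = 0$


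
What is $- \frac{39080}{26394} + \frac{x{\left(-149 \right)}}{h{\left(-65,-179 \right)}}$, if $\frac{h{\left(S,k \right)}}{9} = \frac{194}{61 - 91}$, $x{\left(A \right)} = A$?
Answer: $\frac{460625}{426703} \approx 1.0795$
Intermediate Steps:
$h{\left(S,k \right)} = - \frac{291}{5}$ ($h{\left(S,k \right)} = 9 \frac{194}{61 - 91} = 9 \frac{194}{-30} = 9 \cdot 194 \left(- \frac{1}{30}\right) = 9 \left(- \frac{97}{15}\right) = - \frac{291}{5}$)
$- \frac{39080}{26394} + \frac{x{\left(-149 \right)}}{h{\left(-65,-179 \right)}} = - \frac{39080}{26394} - \frac{149}{- \frac{291}{5}} = \left(-39080\right) \frac{1}{26394} - - \frac{745}{291} = - \frac{19540}{13197} + \frac{745}{291} = \frac{460625}{426703}$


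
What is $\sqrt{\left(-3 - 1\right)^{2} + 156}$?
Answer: $2 \sqrt{43} \approx 13.115$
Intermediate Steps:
$\sqrt{\left(-3 - 1\right)^{2} + 156} = \sqrt{\left(-4\right)^{2} + 156} = \sqrt{16 + 156} = \sqrt{172} = 2 \sqrt{43}$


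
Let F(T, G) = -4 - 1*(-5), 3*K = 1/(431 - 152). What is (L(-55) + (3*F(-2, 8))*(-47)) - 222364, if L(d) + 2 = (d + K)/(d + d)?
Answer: -10243086728/46035 ≈ -2.2251e+5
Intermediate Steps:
K = 1/837 (K = 1/(3*(431 - 152)) = (1/3)/279 = (1/3)*(1/279) = 1/837 ≈ 0.0011947)
F(T, G) = 1 (F(T, G) = -4 + 5 = 1)
L(d) = -2 + (1/837 + d)/(2*d) (L(d) = -2 + (d + 1/837)/(d + d) = -2 + (1/837 + d)/((2*d)) = -2 + (1/837 + d)*(1/(2*d)) = -2 + (1/837 + d)/(2*d))
(L(-55) + (3*F(-2, 8))*(-47)) - 222364 = ((1/1674)*(1 - 2511*(-55))/(-55) + (3*1)*(-47)) - 222364 = ((1/1674)*(-1/55)*(1 + 138105) + 3*(-47)) - 222364 = ((1/1674)*(-1/55)*138106 - 141) - 222364 = (-69053/46035 - 141) - 222364 = -6559988/46035 - 222364 = -10243086728/46035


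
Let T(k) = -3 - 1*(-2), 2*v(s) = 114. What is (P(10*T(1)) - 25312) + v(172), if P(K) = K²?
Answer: -25155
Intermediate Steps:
v(s) = 57 (v(s) = (½)*114 = 57)
T(k) = -1 (T(k) = -3 + 2 = -1)
(P(10*T(1)) - 25312) + v(172) = ((10*(-1))² - 25312) + 57 = ((-10)² - 25312) + 57 = (100 - 25312) + 57 = -25212 + 57 = -25155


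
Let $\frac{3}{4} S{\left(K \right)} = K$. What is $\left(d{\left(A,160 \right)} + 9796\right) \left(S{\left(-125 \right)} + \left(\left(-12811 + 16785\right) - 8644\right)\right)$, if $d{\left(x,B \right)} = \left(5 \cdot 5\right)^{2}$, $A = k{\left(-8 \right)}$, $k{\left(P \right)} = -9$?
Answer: $- \frac{151208710}{3} \approx -5.0403 \cdot 10^{7}$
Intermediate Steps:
$A = -9$
$S{\left(K \right)} = \frac{4 K}{3}$
$d{\left(x,B \right)} = 625$ ($d{\left(x,B \right)} = 25^{2} = 625$)
$\left(d{\left(A,160 \right)} + 9796\right) \left(S{\left(-125 \right)} + \left(\left(-12811 + 16785\right) - 8644\right)\right) = \left(625 + 9796\right) \left(\frac{4}{3} \left(-125\right) + \left(\left(-12811 + 16785\right) - 8644\right)\right) = 10421 \left(- \frac{500}{3} + \left(3974 - 8644\right)\right) = 10421 \left(- \frac{500}{3} - 4670\right) = 10421 \left(- \frac{14510}{3}\right) = - \frac{151208710}{3}$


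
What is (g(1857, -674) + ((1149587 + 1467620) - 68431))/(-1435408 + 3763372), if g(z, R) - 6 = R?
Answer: 637027/581991 ≈ 1.0946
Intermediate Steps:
g(z, R) = 6 + R
(g(1857, -674) + ((1149587 + 1467620) - 68431))/(-1435408 + 3763372) = ((6 - 674) + ((1149587 + 1467620) - 68431))/(-1435408 + 3763372) = (-668 + (2617207 - 68431))/2327964 = (-668 + 2548776)*(1/2327964) = 2548108*(1/2327964) = 637027/581991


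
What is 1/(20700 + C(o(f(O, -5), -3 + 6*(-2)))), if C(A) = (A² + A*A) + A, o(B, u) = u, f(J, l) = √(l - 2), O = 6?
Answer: 1/21135 ≈ 4.7315e-5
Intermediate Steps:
f(J, l) = √(-2 + l)
C(A) = A + 2*A² (C(A) = (A² + A²) + A = 2*A² + A = A + 2*A²)
1/(20700 + C(o(f(O, -5), -3 + 6*(-2)))) = 1/(20700 + (-3 + 6*(-2))*(1 + 2*(-3 + 6*(-2)))) = 1/(20700 + (-3 - 12)*(1 + 2*(-3 - 12))) = 1/(20700 - 15*(1 + 2*(-15))) = 1/(20700 - 15*(1 - 30)) = 1/(20700 - 15*(-29)) = 1/(20700 + 435) = 1/21135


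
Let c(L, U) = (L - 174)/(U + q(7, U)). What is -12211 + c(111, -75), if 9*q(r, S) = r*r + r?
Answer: -7558042/619 ≈ -12210.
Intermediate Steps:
q(r, S) = r/9 + r²/9 (q(r, S) = (r*r + r)/9 = (r² + r)/9 = (r + r²)/9 = r/9 + r²/9)
c(L, U) = (-174 + L)/(56/9 + U) (c(L, U) = (L - 174)/(U + (⅑)*7*(1 + 7)) = (-174 + L)/(U + (⅑)*7*8) = (-174 + L)/(U + 56/9) = (-174 + L)/(56/9 + U))
-12211 + c(111, -75) = -12211 + 9*(-174 + 111)/(56 + 9*(-75)) = -12211 + 9*(-63)/(56 - 675) = -12211 + 9*(-63)/(-619) = -12211 + 9*(-1/619)*(-63) = -12211 + 567/619 = -7558042/619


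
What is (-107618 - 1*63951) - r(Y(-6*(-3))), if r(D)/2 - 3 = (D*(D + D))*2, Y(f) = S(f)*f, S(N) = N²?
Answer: -272269367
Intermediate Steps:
Y(f) = f³ (Y(f) = f²*f = f³)
r(D) = 6 + 8*D² (r(D) = 6 + 2*((D*(D + D))*2) = 6 + 2*((D*(2*D))*2) = 6 + 2*((2*D²)*2) = 6 + 2*(4*D²) = 6 + 8*D²)
(-107618 - 1*63951) - r(Y(-6*(-3))) = (-107618 - 1*63951) - (6 + 8*((-6*(-3))³)²) = (-107618 - 63951) - (6 + 8*(18³)²) = -171569 - (6 + 8*5832²) = -171569 - (6 + 8*34012224) = -171569 - (6 + 272097792) = -171569 - 1*272097798 = -171569 - 272097798 = -272269367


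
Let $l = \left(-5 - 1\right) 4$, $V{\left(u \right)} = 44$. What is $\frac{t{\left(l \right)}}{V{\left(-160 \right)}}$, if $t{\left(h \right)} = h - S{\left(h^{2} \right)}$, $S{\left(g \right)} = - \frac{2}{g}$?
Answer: $- \frac{6911}{12672} \approx -0.54538$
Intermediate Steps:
$l = -24$ ($l = \left(-6\right) 4 = -24$)
$t{\left(h \right)} = h + \frac{2}{h^{2}}$ ($t{\left(h \right)} = h - - \frac{2}{h^{2}} = h + \frac{2}{h^{2}}$)
$\frac{t{\left(l \right)}}{V{\left(-160 \right)}} = \frac{-24 + \frac{2}{576}}{44} = \left(-24 + 2 \cdot \frac{1}{576}\right) \frac{1}{44} = \left(-24 + \frac{1}{288}\right) \frac{1}{44} = \left(- \frac{6911}{288}\right) \frac{1}{44} = - \frac{6911}{12672}$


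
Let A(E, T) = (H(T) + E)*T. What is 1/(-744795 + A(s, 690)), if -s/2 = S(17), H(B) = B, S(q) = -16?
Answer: -1/246615 ≈ -4.0549e-6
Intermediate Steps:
s = 32 (s = -2*(-16) = 32)
A(E, T) = T*(E + T) (A(E, T) = (T + E)*T = (E + T)*T = T*(E + T))
1/(-744795 + A(s, 690)) = 1/(-744795 + 690*(32 + 690)) = 1/(-744795 + 690*722) = 1/(-744795 + 498180) = 1/(-246615) = -1/246615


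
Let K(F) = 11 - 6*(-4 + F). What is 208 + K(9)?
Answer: 189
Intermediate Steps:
K(F) = 35 - 6*F (K(F) = 11 - (-24 + 6*F) = 11 + (24 - 6*F) = 35 - 6*F)
208 + K(9) = 208 + (35 - 6*9) = 208 + (35 - 54) = 208 - 19 = 189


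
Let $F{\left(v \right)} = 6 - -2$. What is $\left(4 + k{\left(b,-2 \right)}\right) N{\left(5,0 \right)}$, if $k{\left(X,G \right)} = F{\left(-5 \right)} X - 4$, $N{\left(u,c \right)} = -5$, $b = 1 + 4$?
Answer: $-200$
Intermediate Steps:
$b = 5$
$F{\left(v \right)} = 8$ ($F{\left(v \right)} = 6 + 2 = 8$)
$k{\left(X,G \right)} = -4 + 8 X$ ($k{\left(X,G \right)} = 8 X - 4 = -4 + 8 X$)
$\left(4 + k{\left(b,-2 \right)}\right) N{\left(5,0 \right)} = \left(4 + \left(-4 + 8 \cdot 5\right)\right) \left(-5\right) = \left(4 + \left(-4 + 40\right)\right) \left(-5\right) = \left(4 + 36\right) \left(-5\right) = 40 \left(-5\right) = -200$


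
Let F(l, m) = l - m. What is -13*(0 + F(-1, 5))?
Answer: 78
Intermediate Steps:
-13*(0 + F(-1, 5)) = -13*(0 + (-1 - 1*5)) = -13*(0 + (-1 - 5)) = -13*(0 - 6) = -13*(-6) = 78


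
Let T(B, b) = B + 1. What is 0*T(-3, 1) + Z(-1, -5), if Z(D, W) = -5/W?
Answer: 1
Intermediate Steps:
T(B, b) = 1 + B
0*T(-3, 1) + Z(-1, -5) = 0*(1 - 3) - 5/(-5) = 0*(-2) - 5*(-1/5) = 0 + 1 = 1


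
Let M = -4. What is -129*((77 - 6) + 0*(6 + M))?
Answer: -9159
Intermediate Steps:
-129*((77 - 6) + 0*(6 + M)) = -129*((77 - 6) + 0*(6 - 4)) = -129*(71 + 0*2) = -129*(71 + 0) = -129*71 = -9159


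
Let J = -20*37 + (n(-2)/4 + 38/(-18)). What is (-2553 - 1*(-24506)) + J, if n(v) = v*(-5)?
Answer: 381841/18 ≈ 21213.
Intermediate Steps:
n(v) = -5*v
J = -13313/18 (J = -20*37 + (-5*(-2)/4 + 38/(-18)) = -740 + (10*(¼) + 38*(-1/18)) = -740 + (5/2 - 19/9) = -740 + 7/18 = -13313/18 ≈ -739.61)
(-2553 - 1*(-24506)) + J = (-2553 - 1*(-24506)) - 13313/18 = (-2553 + 24506) - 13313/18 = 21953 - 13313/18 = 381841/18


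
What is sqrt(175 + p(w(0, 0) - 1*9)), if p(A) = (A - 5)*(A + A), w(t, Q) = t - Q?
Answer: sqrt(427) ≈ 20.664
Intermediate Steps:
p(A) = 2*A*(-5 + A) (p(A) = (-5 + A)*(2*A) = 2*A*(-5 + A))
sqrt(175 + p(w(0, 0) - 1*9)) = sqrt(175 + 2*((0 - 1*0) - 1*9)*(-5 + ((0 - 1*0) - 1*9))) = sqrt(175 + 2*((0 + 0) - 9)*(-5 + ((0 + 0) - 9))) = sqrt(175 + 2*(0 - 9)*(-5 + (0 - 9))) = sqrt(175 + 2*(-9)*(-5 - 9)) = sqrt(175 + 2*(-9)*(-14)) = sqrt(175 + 252) = sqrt(427)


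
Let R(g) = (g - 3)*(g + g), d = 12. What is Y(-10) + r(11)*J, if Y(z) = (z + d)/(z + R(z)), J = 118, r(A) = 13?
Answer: 191751/125 ≈ 1534.0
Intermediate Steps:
R(g) = 2*g*(-3 + g) (R(g) = (-3 + g)*(2*g) = 2*g*(-3 + g))
Y(z) = (12 + z)/(z + 2*z*(-3 + z)) (Y(z) = (z + 12)/(z + 2*z*(-3 + z)) = (12 + z)/(z + 2*z*(-3 + z)))
Y(-10) + r(11)*J = (12 - 10)/((-10)*(-5 + 2*(-10))) + 13*118 = -⅒*2/(-5 - 20) + 1534 = -⅒*2/(-25) + 1534 = -⅒*(-1/25)*2 + 1534 = 1/125 + 1534 = 191751/125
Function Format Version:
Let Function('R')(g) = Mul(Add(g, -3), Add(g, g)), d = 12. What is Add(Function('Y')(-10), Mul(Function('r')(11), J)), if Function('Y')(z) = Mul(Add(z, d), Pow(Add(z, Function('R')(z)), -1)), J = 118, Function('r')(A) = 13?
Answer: Rational(191751, 125) ≈ 1534.0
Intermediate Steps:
Function('R')(g) = Mul(2, g, Add(-3, g)) (Function('R')(g) = Mul(Add(-3, g), Mul(2, g)) = Mul(2, g, Add(-3, g)))
Function('Y')(z) = Mul(Pow(Add(z, Mul(2, z, Add(-3, z))), -1), Add(12, z)) (Function('Y')(z) = Mul(Add(z, 12), Pow(Add(z, Mul(2, z, Add(-3, z))), -1)) = Mul(Add(12, z), Pow(Add(z, Mul(2, z, Add(-3, z))), -1)) = Mul(Pow(Add(z, Mul(2, z, Add(-3, z))), -1), Add(12, z)))
Add(Function('Y')(-10), Mul(Function('r')(11), J)) = Add(Mul(Pow(-10, -1), Pow(Add(-5, Mul(2, -10)), -1), Add(12, -10)), Mul(13, 118)) = Add(Mul(Rational(-1, 10), Pow(Add(-5, -20), -1), 2), 1534) = Add(Mul(Rational(-1, 10), Pow(-25, -1), 2), 1534) = Add(Mul(Rational(-1, 10), Rational(-1, 25), 2), 1534) = Add(Rational(1, 125), 1534) = Rational(191751, 125)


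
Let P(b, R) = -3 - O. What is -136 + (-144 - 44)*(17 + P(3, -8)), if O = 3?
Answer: -2204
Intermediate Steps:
P(b, R) = -6 (P(b, R) = -3 - 1*3 = -3 - 3 = -6)
-136 + (-144 - 44)*(17 + P(3, -8)) = -136 + (-144 - 44)*(17 - 6) = -136 - 188*11 = -136 - 2068 = -2204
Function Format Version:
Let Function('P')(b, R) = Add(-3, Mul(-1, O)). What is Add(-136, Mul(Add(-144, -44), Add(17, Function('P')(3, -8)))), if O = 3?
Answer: -2204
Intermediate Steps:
Function('P')(b, R) = -6 (Function('P')(b, R) = Add(-3, Mul(-1, 3)) = Add(-3, -3) = -6)
Add(-136, Mul(Add(-144, -44), Add(17, Function('P')(3, -8)))) = Add(-136, Mul(Add(-144, -44), Add(17, -6))) = Add(-136, Mul(-188, 11)) = Add(-136, -2068) = -2204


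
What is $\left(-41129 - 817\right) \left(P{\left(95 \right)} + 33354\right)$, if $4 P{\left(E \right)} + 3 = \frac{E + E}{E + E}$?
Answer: $-1399045911$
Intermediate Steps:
$P{\left(E \right)} = - \frac{1}{2}$ ($P{\left(E \right)} = - \frac{3}{4} + \frac{\left(E + E\right) \frac{1}{E + E}}{4} = - \frac{3}{4} + \frac{2 E \frac{1}{2 E}}{4} = - \frac{3}{4} + \frac{1}{4} \cdot 1 = - \frac{3}{4} + \frac{1}{4} = - \frac{1}{2}$)
$\left(-41129 - 817\right) \left(P{\left(95 \right)} + 33354\right) = \left(-41129 - 817\right) \left(- \frac{1}{2} + 33354\right) = \left(-41946\right) \frac{66707}{2} = -1399045911$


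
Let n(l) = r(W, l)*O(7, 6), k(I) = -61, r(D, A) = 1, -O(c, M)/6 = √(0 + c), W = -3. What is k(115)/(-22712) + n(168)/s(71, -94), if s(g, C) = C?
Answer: 61/22712 + 3*√7/47 ≈ 0.17156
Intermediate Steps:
O(c, M) = -6*√c (O(c, M) = -6*√(0 + c) = -6*√c)
n(l) = -6*√7 (n(l) = 1*(-6*√7) = -6*√7)
k(115)/(-22712) + n(168)/s(71, -94) = -61/(-22712) - 6*√7/(-94) = -61*(-1/22712) - 6*√7*(-1/94) = 61/22712 + 3*√7/47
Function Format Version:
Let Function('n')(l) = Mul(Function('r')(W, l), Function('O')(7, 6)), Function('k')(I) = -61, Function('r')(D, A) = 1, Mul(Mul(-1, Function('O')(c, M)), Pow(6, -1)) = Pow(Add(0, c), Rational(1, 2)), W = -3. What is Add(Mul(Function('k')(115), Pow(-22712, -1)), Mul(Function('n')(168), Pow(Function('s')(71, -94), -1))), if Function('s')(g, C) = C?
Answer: Add(Rational(61, 22712), Mul(Rational(3, 47), Pow(7, Rational(1, 2)))) ≈ 0.17156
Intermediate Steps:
Function('O')(c, M) = Mul(-6, Pow(c, Rational(1, 2))) (Function('O')(c, M) = Mul(-6, Pow(Add(0, c), Rational(1, 2))) = Mul(-6, Pow(c, Rational(1, 2))))
Function('n')(l) = Mul(-6, Pow(7, Rational(1, 2))) (Function('n')(l) = Mul(1, Mul(-6, Pow(7, Rational(1, 2)))) = Mul(-6, Pow(7, Rational(1, 2))))
Add(Mul(Function('k')(115), Pow(-22712, -1)), Mul(Function('n')(168), Pow(Function('s')(71, -94), -1))) = Add(Mul(-61, Pow(-22712, -1)), Mul(Mul(-6, Pow(7, Rational(1, 2))), Pow(-94, -1))) = Add(Mul(-61, Rational(-1, 22712)), Mul(Mul(-6, Pow(7, Rational(1, 2))), Rational(-1, 94))) = Add(Rational(61, 22712), Mul(Rational(3, 47), Pow(7, Rational(1, 2))))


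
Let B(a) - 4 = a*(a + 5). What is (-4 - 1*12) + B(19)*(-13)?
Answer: -5996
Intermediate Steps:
B(a) = 4 + a*(5 + a) (B(a) = 4 + a*(a + 5) = 4 + a*(5 + a))
(-4 - 1*12) + B(19)*(-13) = (-4 - 1*12) + (4 + 19**2 + 5*19)*(-13) = (-4 - 12) + (4 + 361 + 95)*(-13) = -16 + 460*(-13) = -16 - 5980 = -5996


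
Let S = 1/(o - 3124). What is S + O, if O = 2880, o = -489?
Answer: 10405439/3613 ≈ 2880.0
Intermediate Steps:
S = -1/3613 (S = 1/(-489 - 3124) = 1/(-3613) = -1/3613 ≈ -0.00027678)
S + O = -1/3613 + 2880 = 10405439/3613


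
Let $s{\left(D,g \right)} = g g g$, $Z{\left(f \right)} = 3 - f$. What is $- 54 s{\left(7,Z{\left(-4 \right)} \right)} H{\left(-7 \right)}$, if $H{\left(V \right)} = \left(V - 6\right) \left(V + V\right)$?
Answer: $-3371004$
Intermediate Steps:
$H{\left(V \right)} = 2 V \left(-6 + V\right)$ ($H{\left(V \right)} = \left(-6 + V\right) 2 V = 2 V \left(-6 + V\right)$)
$s{\left(D,g \right)} = g^{3}$ ($s{\left(D,g \right)} = g g^{2} = g^{3}$)
$- 54 s{\left(7,Z{\left(-4 \right)} \right)} H{\left(-7 \right)} = - 54 \left(3 - -4\right)^{3} \cdot 2 \left(-7\right) \left(-6 - 7\right) = - 54 \left(3 + 4\right)^{3} \cdot 2 \left(-7\right) \left(-13\right) = - 54 \cdot 7^{3} \cdot 182 = \left(-54\right) 343 \cdot 182 = \left(-18522\right) 182 = -3371004$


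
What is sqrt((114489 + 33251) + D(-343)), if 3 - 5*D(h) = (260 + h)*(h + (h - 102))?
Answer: 3*sqrt(374055)/5 ≈ 366.96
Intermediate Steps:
D(h) = 3/5 - (-102 + 2*h)*(260 + h)/5 (D(h) = 3/5 - (260 + h)*(h + (h - 102))/5 = 3/5 - (260 + h)*(h + (-102 + h))/5 = 3/5 - (260 + h)*(-102 + 2*h)/5 = 3/5 - (-102 + 2*h)*(260 + h)/5)
sqrt((114489 + 33251) + D(-343)) = sqrt((114489 + 33251) + (26523/5 - 418/5*(-343) - 2/5*(-343)**2)) = sqrt(147740 + (26523/5 + 143374/5 - 2/5*117649)) = sqrt(147740 + (26523/5 + 143374/5 - 235298/5)) = sqrt(147740 - 65401/5) = sqrt(673299/5) = 3*sqrt(374055)/5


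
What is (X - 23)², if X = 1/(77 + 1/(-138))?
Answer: 59651712169/112890625 ≈ 528.40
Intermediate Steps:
X = 138/10625 (X = 1/(77 - 1/138) = 1/(10625/138) = 138/10625 ≈ 0.012988)
(X - 23)² = (138/10625 - 23)² = (-244237/10625)² = 59651712169/112890625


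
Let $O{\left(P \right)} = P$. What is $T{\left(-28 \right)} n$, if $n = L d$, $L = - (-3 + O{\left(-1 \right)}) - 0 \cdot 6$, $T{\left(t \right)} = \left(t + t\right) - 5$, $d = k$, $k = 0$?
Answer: $0$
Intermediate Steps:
$d = 0$
$T{\left(t \right)} = -5 + 2 t$ ($T{\left(t \right)} = 2 t - 5 = -5 + 2 t$)
$L = 4$ ($L = - (-3 - 1) - 0 \cdot 6 = \left(-1\right) \left(-4\right) - 0 = 4 + 0 = 4$)
$n = 0$ ($n = 4 \cdot 0 = 0$)
$T{\left(-28 \right)} n = \left(-5 + 2 \left(-28\right)\right) 0 = \left(-5 - 56\right) 0 = \left(-61\right) 0 = 0$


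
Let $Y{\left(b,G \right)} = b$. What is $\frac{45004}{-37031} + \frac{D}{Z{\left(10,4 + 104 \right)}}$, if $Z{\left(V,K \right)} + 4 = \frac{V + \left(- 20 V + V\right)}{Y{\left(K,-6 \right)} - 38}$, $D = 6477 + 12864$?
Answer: $- \frac{5015586181}{1703426} \approx -2944.4$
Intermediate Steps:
$D = 19341$
$Z{\left(V,K \right)} = -4 - \frac{18 V}{-38 + K}$ ($Z{\left(V,K \right)} = -4 + \frac{V + \left(- 20 V + V\right)}{K - 38} = -4 + \frac{V - 19 V}{-38 + K} = -4 + \frac{\left(-18\right) V}{-38 + K} = -4 - \frac{18 V}{-38 + K}$)
$\frac{45004}{-37031} + \frac{D}{Z{\left(10,4 + 104 \right)}} = \frac{45004}{-37031} + \frac{19341}{2 \frac{1}{-38 + \left(4 + 104\right)} \left(76 - 90 - 2 \left(4 + 104\right)\right)} = 45004 \left(- \frac{1}{37031}\right) + \frac{19341}{2 \frac{1}{-38 + 108} \left(76 - 90 - 216\right)} = - \frac{45004}{37031} + \frac{19341}{2 \cdot \frac{1}{70} \left(76 - 90 - 216\right)} = - \frac{45004}{37031} + \frac{19341}{2 \cdot \frac{1}{70} \left(-230\right)} = - \frac{45004}{37031} + \frac{19341}{- \frac{46}{7}} = - \frac{45004}{37031} + 19341 \left(- \frac{7}{46}\right) = - \frac{45004}{37031} - \frac{135387}{46} = - \frac{5015586181}{1703426}$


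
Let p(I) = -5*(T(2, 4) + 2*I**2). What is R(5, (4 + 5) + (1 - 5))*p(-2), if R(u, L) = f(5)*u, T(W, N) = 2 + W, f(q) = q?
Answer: -1500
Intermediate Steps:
R(u, L) = 5*u
p(I) = -20 - 10*I**2 (p(I) = -5*((2 + 2) + 2*I**2) = -5*(4 + 2*I**2) = -20 - 10*I**2)
R(5, (4 + 5) + (1 - 5))*p(-2) = (5*5)*(-20 - 10*(-2)**2) = 25*(-20 - 10*4) = 25*(-20 - 40) = 25*(-60) = -1500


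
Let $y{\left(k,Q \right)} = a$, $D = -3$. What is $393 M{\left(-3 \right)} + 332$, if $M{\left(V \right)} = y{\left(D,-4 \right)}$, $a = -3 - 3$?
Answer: $-2026$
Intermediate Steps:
$a = -6$
$y{\left(k,Q \right)} = -6$
$M{\left(V \right)} = -6$
$393 M{\left(-3 \right)} + 332 = 393 \left(-6\right) + 332 = -2358 + 332 = -2026$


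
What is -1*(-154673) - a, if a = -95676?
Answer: 250349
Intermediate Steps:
-1*(-154673) - a = -1*(-154673) - 1*(-95676) = 154673 + 95676 = 250349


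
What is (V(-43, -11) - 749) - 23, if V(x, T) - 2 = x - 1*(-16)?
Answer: -797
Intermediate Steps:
V(x, T) = 18 + x (V(x, T) = 2 + (x - 1*(-16)) = 2 + (x + 16) = 2 + (16 + x) = 18 + x)
(V(-43, -11) - 749) - 23 = ((18 - 43) - 749) - 23 = (-25 - 749) - 23 = -774 - 23 = -797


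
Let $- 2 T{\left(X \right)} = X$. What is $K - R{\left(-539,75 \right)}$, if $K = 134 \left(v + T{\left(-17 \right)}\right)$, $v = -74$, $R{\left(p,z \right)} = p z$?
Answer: $31648$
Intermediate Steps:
$T{\left(X \right)} = - \frac{X}{2}$
$K = -8777$ ($K = 134 \left(-74 - - \frac{17}{2}\right) = 134 \left(-74 + \frac{17}{2}\right) = 134 \left(- \frac{131}{2}\right) = -8777$)
$K - R{\left(-539,75 \right)} = -8777 - \left(-539\right) 75 = -8777 - -40425 = -8777 + 40425 = 31648$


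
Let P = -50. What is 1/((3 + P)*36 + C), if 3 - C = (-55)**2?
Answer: -1/4714 ≈ -0.00021213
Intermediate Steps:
C = -3022 (C = 3 - 1*(-55)**2 = 3 - 1*3025 = 3 - 3025 = -3022)
1/((3 + P)*36 + C) = 1/((3 - 50)*36 - 3022) = 1/(-47*36 - 3022) = 1/(-1692 - 3022) = 1/(-4714) = -1/4714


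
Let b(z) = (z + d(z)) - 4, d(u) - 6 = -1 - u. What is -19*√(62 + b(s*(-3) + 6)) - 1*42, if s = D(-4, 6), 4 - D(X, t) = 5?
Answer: -42 - 57*√7 ≈ -192.81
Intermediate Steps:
D(X, t) = -1 (D(X, t) = 4 - 1*5 = 4 - 5 = -1)
s = -1
d(u) = 5 - u (d(u) = 6 + (-1 - u) = 5 - u)
b(z) = 1 (b(z) = (z + (5 - z)) - 4 = 5 - 4 = 1)
-19*√(62 + b(s*(-3) + 6)) - 1*42 = -19*√(62 + 1) - 1*42 = -57*√7 - 42 = -42 - 57*√7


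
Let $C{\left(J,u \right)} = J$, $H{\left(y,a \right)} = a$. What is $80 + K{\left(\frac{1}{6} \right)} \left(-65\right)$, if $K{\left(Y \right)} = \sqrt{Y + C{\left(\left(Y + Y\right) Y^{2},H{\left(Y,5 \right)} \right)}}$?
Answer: $80 - \frac{65 \sqrt{57}}{18} \approx 52.737$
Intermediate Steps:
$K{\left(Y \right)} = \sqrt{Y + 2 Y^{3}}$ ($K{\left(Y \right)} = \sqrt{Y + \left(Y + Y\right) Y^{2}} = \sqrt{Y + 2 Y Y^{2}} = \sqrt{Y + 2 Y^{3}}$)
$80 + K{\left(\frac{1}{6} \right)} \left(-65\right) = 80 + \sqrt{\frac{1}{6} + 2 \left(\frac{1}{6}\right)^{3}} \left(-65\right) = 80 + \sqrt{\frac{1}{6} + \frac{2}{216}} \left(-65\right) = 80 + \sqrt{\frac{1}{6} + 2 \cdot \frac{1}{216}} \left(-65\right) = 80 + \sqrt{\frac{1}{6} + \frac{1}{108}} \left(-65\right) = 80 + \sqrt{\frac{19}{108}} \left(-65\right) = 80 + \frac{\sqrt{57}}{18} \left(-65\right) = 80 - \frac{65 \sqrt{57}}{18}$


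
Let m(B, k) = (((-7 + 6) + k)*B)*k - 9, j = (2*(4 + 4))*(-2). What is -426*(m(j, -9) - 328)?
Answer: 1370442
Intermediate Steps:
j = -32 (j = (2*8)*(-2) = 16*(-2) = -32)
m(B, k) = -9 + B*k*(-1 + k) (m(B, k) = ((-1 + k)*B)*k - 9 = (B*(-1 + k))*k - 9 = B*k*(-1 + k) - 9 = -9 + B*k*(-1 + k))
-426*(m(j, -9) - 328) = -426*((-9 - 32*(-9)² - 1*(-32)*(-9)) - 328) = -426*((-9 - 32*81 - 288) - 328) = -426*((-9 - 2592 - 288) - 328) = -426*(-2889 - 328) = -426*(-3217) = 1370442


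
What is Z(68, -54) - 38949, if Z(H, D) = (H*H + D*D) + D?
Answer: -31463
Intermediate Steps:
Z(H, D) = D + D² + H² (Z(H, D) = (H² + D²) + D = (D² + H²) + D = D + D² + H²)
Z(68, -54) - 38949 = (-54 + (-54)² + 68²) - 38949 = (-54 + 2916 + 4624) - 38949 = 7486 - 38949 = -31463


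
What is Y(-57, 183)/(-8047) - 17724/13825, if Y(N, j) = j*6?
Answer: -22543554/15892825 ≈ -1.4185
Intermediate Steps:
Y(N, j) = 6*j
Y(-57, 183)/(-8047) - 17724/13825 = (6*183)/(-8047) - 17724/13825 = 1098*(-1/8047) - 17724*1/13825 = -1098/8047 - 2532/1975 = -22543554/15892825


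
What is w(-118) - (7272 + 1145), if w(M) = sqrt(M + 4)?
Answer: -8417 + I*sqrt(114) ≈ -8417.0 + 10.677*I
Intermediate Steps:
w(M) = sqrt(4 + M)
w(-118) - (7272 + 1145) = sqrt(4 - 118) - (7272 + 1145) = sqrt(-114) - 1*8417 = I*sqrt(114) - 8417 = -8417 + I*sqrt(114)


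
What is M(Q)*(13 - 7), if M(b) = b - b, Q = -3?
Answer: 0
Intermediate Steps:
M(b) = 0
M(Q)*(13 - 7) = 0*(13 - 7) = 0*6 = 0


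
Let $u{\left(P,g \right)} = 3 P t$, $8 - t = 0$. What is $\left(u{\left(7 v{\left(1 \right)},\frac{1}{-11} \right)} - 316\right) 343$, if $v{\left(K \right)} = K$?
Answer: $-50764$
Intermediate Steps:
$t = 8$ ($t = 8 - 0 = 8 + 0 = 8$)
$u{\left(P,g \right)} = 24 P$ ($u{\left(P,g \right)} = 3 P 8 = 24 P$)
$\left(u{\left(7 v{\left(1 \right)},\frac{1}{-11} \right)} - 316\right) 343 = \left(24 \cdot 7 \cdot 1 - 316\right) 343 = \left(24 \cdot 7 - 316\right) 343 = \left(168 - 316\right) 343 = \left(-148\right) 343 = -50764$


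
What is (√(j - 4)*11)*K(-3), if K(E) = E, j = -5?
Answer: -99*I ≈ -99.0*I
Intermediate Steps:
(√(j - 4)*11)*K(-3) = (√(-5 - 4)*11)*(-3) = (√(-9)*11)*(-3) = ((3*I)*11)*(-3) = (33*I)*(-3) = -99*I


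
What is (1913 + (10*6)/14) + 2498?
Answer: 30907/7 ≈ 4415.3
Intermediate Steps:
(1913 + (10*6)/14) + 2498 = (1913 + 60*(1/14)) + 2498 = (1913 + 30/7) + 2498 = 13421/7 + 2498 = 30907/7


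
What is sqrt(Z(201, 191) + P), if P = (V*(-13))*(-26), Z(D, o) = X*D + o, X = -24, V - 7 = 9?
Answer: 5*sqrt(31) ≈ 27.839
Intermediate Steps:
V = 16 (V = 7 + 9 = 16)
Z(D, o) = o - 24*D (Z(D, o) = -24*D + o = o - 24*D)
P = 5408 (P = (16*(-13))*(-26) = -208*(-26) = 5408)
sqrt(Z(201, 191) + P) = sqrt((191 - 24*201) + 5408) = sqrt((191 - 4824) + 5408) = sqrt(-4633 + 5408) = sqrt(775) = 5*sqrt(31)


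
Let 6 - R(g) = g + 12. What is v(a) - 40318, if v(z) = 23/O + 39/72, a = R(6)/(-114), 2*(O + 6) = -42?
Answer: -8708755/216 ≈ -40318.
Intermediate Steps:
O = -27 (O = -6 + (½)*(-42) = -6 - 21 = -27)
R(g) = -6 - g (R(g) = 6 - (g + 12) = 6 - (12 + g) = 6 + (-12 - g) = -6 - g)
a = 2/19 (a = (-6 - 1*6)/(-114) = (-6 - 6)*(-1/114) = -12*(-1/114) = 2/19 ≈ 0.10526)
v(z) = -67/216 (v(z) = 23/(-27) + 39/72 = 23*(-1/27) + 39*(1/72) = -23/27 + 13/24 = -67/216)
v(a) - 40318 = -67/216 - 40318 = -8708755/216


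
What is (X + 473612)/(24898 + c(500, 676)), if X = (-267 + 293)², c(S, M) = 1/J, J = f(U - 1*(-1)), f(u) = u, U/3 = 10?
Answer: 14702928/771839 ≈ 19.049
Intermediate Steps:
U = 30 (U = 3*10 = 30)
J = 31 (J = 30 - 1*(-1) = 30 + 1 = 31)
c(S, M) = 1/31
X = 676 (X = 26² = 676)
(X + 473612)/(24898 + c(500, 676)) = (676 + 473612)/(24898 + 1/31) = 474288/(771839/31) = 474288*(31/771839) = 14702928/771839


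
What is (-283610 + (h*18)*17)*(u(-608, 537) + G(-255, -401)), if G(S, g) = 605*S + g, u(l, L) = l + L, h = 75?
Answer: 40336353020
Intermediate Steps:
u(l, L) = L + l
G(S, g) = g + 605*S
(-283610 + (h*18)*17)*(u(-608, 537) + G(-255, -401)) = (-283610 + (75*18)*17)*((537 - 608) + (-401 + 605*(-255))) = (-283610 + 1350*17)*(-71 + (-401 - 154275)) = (-283610 + 22950)*(-71 - 154676) = -260660*(-154747) = 40336353020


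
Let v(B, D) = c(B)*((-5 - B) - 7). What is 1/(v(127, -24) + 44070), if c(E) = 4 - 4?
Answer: 1/44070 ≈ 2.2691e-5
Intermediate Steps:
c(E) = 0
v(B, D) = 0 (v(B, D) = 0*((-5 - B) - 7) = 0*(-12 - B) = 0)
1/(v(127, -24) + 44070) = 1/(0 + 44070) = 1/44070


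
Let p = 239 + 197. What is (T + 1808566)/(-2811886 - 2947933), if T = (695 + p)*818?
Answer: -2733724/5759819 ≈ -0.47462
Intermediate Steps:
p = 436
T = 925158 (T = (695 + 436)*818 = 1131*818 = 925158)
(T + 1808566)/(-2811886 - 2947933) = (925158 + 1808566)/(-2811886 - 2947933) = 2733724/(-5759819) = 2733724*(-1/5759819) = -2733724/5759819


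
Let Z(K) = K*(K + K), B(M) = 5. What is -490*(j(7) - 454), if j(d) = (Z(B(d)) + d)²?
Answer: -1369550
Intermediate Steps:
Z(K) = 2*K² (Z(K) = K*(2*K) = 2*K²)
j(d) = (50 + d)² (j(d) = (2*5² + d)² = (2*25 + d)² = (50 + d)²)
-490*(j(7) - 454) = -490*((50 + 7)² - 454) = -490*(57² - 454) = -490*(3249 - 454) = -490*2795 = -1369550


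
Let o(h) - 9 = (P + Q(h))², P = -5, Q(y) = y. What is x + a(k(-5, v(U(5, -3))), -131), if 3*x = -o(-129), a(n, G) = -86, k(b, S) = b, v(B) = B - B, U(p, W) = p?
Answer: -18223/3 ≈ -6074.3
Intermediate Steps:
v(B) = 0
o(h) = 9 + (-5 + h)²
x = -17965/3 (x = (-(9 + (-5 - 129)²))/3 = (-(9 + (-134)²))/3 = (-(9 + 17956))/3 = (-1*17965)/3 = (⅓)*(-17965) = -17965/3 ≈ -5988.3)
x + a(k(-5, v(U(5, -3))), -131) = -17965/3 - 86 = -18223/3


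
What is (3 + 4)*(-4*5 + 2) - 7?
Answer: -133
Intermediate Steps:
(3 + 4)*(-4*5 + 2) - 7 = 7*(-20 + 2) - 7 = 7*(-18) - 7 = -126 - 7 = -133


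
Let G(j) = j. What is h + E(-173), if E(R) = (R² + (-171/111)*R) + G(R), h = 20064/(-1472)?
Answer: 51075119/1702 ≈ 30009.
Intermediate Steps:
h = -627/46 (h = 20064*(-1/1472) = -627/46 ≈ -13.630)
E(R) = R² - 20*R/37 (E(R) = (R² + (-171/111)*R) + R = (R² + (-171*1/111)*R) + R = (R² - 57*R/37) + R = R² - 20*R/37)
h + E(-173) = -627/46 + (1/37)*(-173)*(-20 + 37*(-173)) = -627/46 + (1/37)*(-173)*(-20 - 6401) = -627/46 + (1/37)*(-173)*(-6421) = -627/46 + 1110833/37 = 51075119/1702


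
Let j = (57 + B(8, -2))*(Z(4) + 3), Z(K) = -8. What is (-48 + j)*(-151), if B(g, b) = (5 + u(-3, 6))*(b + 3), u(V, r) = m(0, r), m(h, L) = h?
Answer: 54058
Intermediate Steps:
u(V, r) = 0
B(g, b) = 15 + 5*b (B(g, b) = (5 + 0)*(b + 3) = 5*(3 + b) = 15 + 5*b)
j = -310 (j = (57 + (15 + 5*(-2)))*(-8 + 3) = (57 + (15 - 10))*(-5) = (57 + 5)*(-5) = 62*(-5) = -310)
(-48 + j)*(-151) = (-48 - 310)*(-151) = -358*(-151) = 54058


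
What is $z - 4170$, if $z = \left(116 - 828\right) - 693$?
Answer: $-5575$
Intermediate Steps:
$z = -1405$ ($z = -712 - 693 = -1405$)
$z - 4170 = -1405 - 4170 = -5575$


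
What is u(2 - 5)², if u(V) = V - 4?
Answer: 49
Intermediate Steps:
u(V) = -4 + V
u(2 - 5)² = (-4 + (2 - 5))² = (-4 - 3)² = (-7)² = 49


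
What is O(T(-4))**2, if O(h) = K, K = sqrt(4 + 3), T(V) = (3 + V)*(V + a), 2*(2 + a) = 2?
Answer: 7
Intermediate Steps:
a = -1 (a = -2 + (1/2)*2 = -2 + 1 = -1)
T(V) = (-1 + V)*(3 + V) (T(V) = (3 + V)*(V - 1) = (3 + V)*(-1 + V) = (-1 + V)*(3 + V))
K = sqrt(7) ≈ 2.6458
O(h) = sqrt(7)
O(T(-4))**2 = (sqrt(7))**2 = 7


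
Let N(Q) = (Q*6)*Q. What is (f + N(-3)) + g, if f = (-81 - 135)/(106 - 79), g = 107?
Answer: 153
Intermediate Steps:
N(Q) = 6*Q² (N(Q) = (6*Q)*Q = 6*Q²)
f = -8 (f = -216/27 = -216*1/27 = -8)
(f + N(-3)) + g = (-8 + 6*(-3)²) + 107 = (-8 + 6*9) + 107 = (-8 + 54) + 107 = 46 + 107 = 153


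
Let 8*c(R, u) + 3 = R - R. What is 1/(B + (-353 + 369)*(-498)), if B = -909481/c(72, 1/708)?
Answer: 3/7251944 ≈ 4.1368e-7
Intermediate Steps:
c(R, u) = -3/8 (c(R, u) = -3/8 + (R - R)/8 = -3/8 + (1/8)*0 = -3/8 + 0 = -3/8)
B = 7275848/3 (B = -909481/(-3/8) = -909481*(-8/3) = 7275848/3 ≈ 2.4253e+6)
1/(B + (-353 + 369)*(-498)) = 1/(7275848/3 + (-353 + 369)*(-498)) = 1/(7275848/3 + 16*(-498)) = 1/(7275848/3 - 7968) = 1/(7251944/3) = 3/7251944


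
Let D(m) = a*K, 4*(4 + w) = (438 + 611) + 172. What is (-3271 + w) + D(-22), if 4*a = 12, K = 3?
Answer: -11843/4 ≈ -2960.8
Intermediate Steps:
w = 1205/4 (w = -4 + ((438 + 611) + 172)/4 = -4 + (1049 + 172)/4 = -4 + (¼)*1221 = -4 + 1221/4 = 1205/4 ≈ 301.25)
a = 3 (a = (¼)*12 = 3)
D(m) = 9 (D(m) = 3*3 = 9)
(-3271 + w) + D(-22) = (-3271 + 1205/4) + 9 = -11879/4 + 9 = -11843/4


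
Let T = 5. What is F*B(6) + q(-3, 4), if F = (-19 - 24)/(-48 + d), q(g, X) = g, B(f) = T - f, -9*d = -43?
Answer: -1554/389 ≈ -3.9949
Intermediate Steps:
d = 43/9 (d = -1/9*(-43) = 43/9 ≈ 4.7778)
B(f) = 5 - f
F = 387/389 (F = (-19 - 24)/(-48 + 43/9) = -43/(-389/9) = -43*(-9/389) = 387/389 ≈ 0.99486)
F*B(6) + q(-3, 4) = 387*(5 - 1*6)/389 - 3 = 387*(5 - 6)/389 - 3 = (387/389)*(-1) - 3 = -387/389 - 3 = -1554/389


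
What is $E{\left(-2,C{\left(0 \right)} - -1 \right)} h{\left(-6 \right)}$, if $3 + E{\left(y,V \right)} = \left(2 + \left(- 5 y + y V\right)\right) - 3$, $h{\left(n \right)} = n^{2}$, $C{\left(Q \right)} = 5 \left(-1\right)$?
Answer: $504$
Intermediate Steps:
$C{\left(Q \right)} = -5$
$E{\left(y,V \right)} = -4 - 5 y + V y$ ($E{\left(y,V \right)} = -3 - \left(1 + 5 y - y V\right) = -3 - \left(1 + 5 y - V y\right) = -4 - 5 y + V y$)
$E{\left(-2,C{\left(0 \right)} - -1 \right)} h{\left(-6 \right)} = \left(-4 - -10 + \left(-5 - -1\right) \left(-2\right)\right) \left(-6\right)^{2} = \left(-4 + 10 + \left(-5 + 1\right) \left(-2\right)\right) 36 = \left(-4 + 10 - -8\right) 36 = \left(-4 + 10 + 8\right) 36 = 14 \cdot 36 = 504$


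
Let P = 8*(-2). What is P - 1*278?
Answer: -294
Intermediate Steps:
P = -16
P - 1*278 = -16 - 1*278 = -16 - 278 = -294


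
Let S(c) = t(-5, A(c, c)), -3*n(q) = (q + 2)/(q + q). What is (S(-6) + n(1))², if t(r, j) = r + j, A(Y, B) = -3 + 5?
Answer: 49/4 ≈ 12.250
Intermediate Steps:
A(Y, B) = 2
n(q) = -(2 + q)/(6*q) (n(q) = -(q + 2)/(3*(q + q)) = -(2 + q)/(3*(2*q)) = -(2 + q)*1/(2*q)/3 = -(2 + q)/(6*q))
t(r, j) = j + r
S(c) = -3 (S(c) = 2 - 5 = -3)
(S(-6) + n(1))² = (-3 + (⅙)*(-2 - 1*1)/1)² = (-3 + (⅙)*1*(-2 - 1))² = (-3 + (⅙)*1*(-3))² = (-3 - ½)² = (-7/2)² = 49/4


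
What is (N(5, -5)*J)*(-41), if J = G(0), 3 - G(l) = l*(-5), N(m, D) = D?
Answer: 615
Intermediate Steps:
G(l) = 3 + 5*l (G(l) = 3 - l*(-5) = 3 - (-5)*l = 3 + 5*l)
J = 3 (J = 3 + 5*0 = 3 + 0 = 3)
(N(5, -5)*J)*(-41) = -5*3*(-41) = -15*(-41) = 615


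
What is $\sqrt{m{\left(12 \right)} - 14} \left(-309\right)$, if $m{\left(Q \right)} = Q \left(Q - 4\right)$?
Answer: $- 309 \sqrt{82} \approx -2798.1$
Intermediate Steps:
$m{\left(Q \right)} = Q \left(-4 + Q\right)$
$\sqrt{m{\left(12 \right)} - 14} \left(-309\right) = \sqrt{12 \left(-4 + 12\right) - 14} \left(-309\right) = \sqrt{12 \cdot 8 - 14} \left(-309\right) = \sqrt{96 - 14} \left(-309\right) = \sqrt{82} \left(-309\right) = - 309 \sqrt{82}$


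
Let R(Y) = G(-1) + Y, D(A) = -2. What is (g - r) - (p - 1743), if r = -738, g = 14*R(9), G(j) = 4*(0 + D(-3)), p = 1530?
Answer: 965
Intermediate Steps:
G(j) = -8 (G(j) = 4*(0 - 2) = 4*(-2) = -8)
R(Y) = -8 + Y
g = 14 (g = 14*(-8 + 9) = 14*1 = 14)
(g - r) - (p - 1743) = (14 - 1*(-738)) - (1530 - 1743) = (14 + 738) - 1*(-213) = 752 + 213 = 965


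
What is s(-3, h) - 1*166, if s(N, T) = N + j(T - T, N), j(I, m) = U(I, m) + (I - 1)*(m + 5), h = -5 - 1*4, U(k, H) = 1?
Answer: -170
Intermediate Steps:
h = -9 (h = -5 - 4 = -9)
j(I, m) = 1 + (-1 + I)*(5 + m) (j(I, m) = 1 + (I - 1)*(m + 5) = 1 + (-1 + I)*(5 + m))
s(N, T) = -4 (s(N, T) = N + (-4 - N + 5*(T - T) + (T - T)*N) = N + (-4 - N + 5*0 + 0*N) = N + (-4 - N + 0 + 0) = N + (-4 - N) = -4)
s(-3, h) - 1*166 = -4 - 1*166 = -4 - 166 = -170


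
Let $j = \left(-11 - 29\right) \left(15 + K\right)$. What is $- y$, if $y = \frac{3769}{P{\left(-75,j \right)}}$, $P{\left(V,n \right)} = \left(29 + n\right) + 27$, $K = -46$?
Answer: $- \frac{3769}{1296} \approx -2.9082$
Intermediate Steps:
$j = 1240$ ($j = \left(-11 - 29\right) \left(15 - 46\right) = \left(-40\right) \left(-31\right) = 1240$)
$P{\left(V,n \right)} = 56 + n$
$y = \frac{3769}{1296}$ ($y = \frac{3769}{56 + 1240} = \frac{3769}{1296} \approx 2.9082$)
$- y = \left(-1\right) \frac{3769}{1296} = - \frac{3769}{1296}$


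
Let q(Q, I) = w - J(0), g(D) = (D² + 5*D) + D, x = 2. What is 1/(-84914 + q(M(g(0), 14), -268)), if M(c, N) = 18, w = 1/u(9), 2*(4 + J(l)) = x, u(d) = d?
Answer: -9/764198 ≈ -1.1777e-5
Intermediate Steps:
J(l) = -3 (J(l) = -4 + (½)*2 = -4 + 1 = -3)
g(D) = D² + 6*D
w = ⅑ (w = 1/9 = ⅑ ≈ 0.11111)
q(Q, I) = 28/9 (q(Q, I) = ⅑ - 1*(-3) = ⅑ + 3 = 28/9)
1/(-84914 + q(M(g(0), 14), -268)) = 1/(-84914 + 28/9) = 1/(-764198/9) = -9/764198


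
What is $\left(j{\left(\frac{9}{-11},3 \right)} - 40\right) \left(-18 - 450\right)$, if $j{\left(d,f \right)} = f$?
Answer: $17316$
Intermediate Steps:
$\left(j{\left(\frac{9}{-11},3 \right)} - 40\right) \left(-18 - 450\right) = \left(3 - 40\right) \left(-18 - 450\right) = \left(-37\right) \left(-468\right) = 17316$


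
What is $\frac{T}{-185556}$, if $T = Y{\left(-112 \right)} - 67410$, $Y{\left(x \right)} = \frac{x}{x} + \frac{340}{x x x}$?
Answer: $\frac{7892065991}{21724401664} \approx 0.36328$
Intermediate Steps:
$Y{\left(x \right)} = 1 + \frac{340}{x^{3}}$ ($Y{\left(x \right)} = 1 + \frac{340}{x^{2} x} = 1 + \frac{340}{x^{3}}$)
$T = - \frac{23676197973}{351232}$ ($T = \left(1 + \frac{340}{-1404928}\right) - 67410 = \left(1 + 340 \left(- \frac{1}{1404928}\right)\right) - 67410 = \left(1 - \frac{85}{351232}\right) - 67410 = \frac{351147}{351232} - 67410 = - \frac{23676197973}{351232} \approx -67409.0$)
$\frac{T}{-185556} = - \frac{23676197973}{351232 \left(-185556\right)} = \left(- \frac{23676197973}{351232}\right) \left(- \frac{1}{185556}\right) = \frac{7892065991}{21724401664}$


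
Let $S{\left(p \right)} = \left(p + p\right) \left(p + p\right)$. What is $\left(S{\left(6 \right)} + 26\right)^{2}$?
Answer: $28900$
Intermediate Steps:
$S{\left(p \right)} = 4 p^{2}$ ($S{\left(p \right)} = 2 p 2 p = 4 p^{2}$)
$\left(S{\left(6 \right)} + 26\right)^{2} = \left(4 \cdot 6^{2} + 26\right)^{2} = \left(4 \cdot 36 + 26\right)^{2} = \left(144 + 26\right)^{2} = 170^{2} = 28900$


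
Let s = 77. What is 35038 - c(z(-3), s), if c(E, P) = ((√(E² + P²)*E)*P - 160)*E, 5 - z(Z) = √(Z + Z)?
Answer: 35038 + (5 - I*√6)*(160 + 77*√(5929 + (5 - I*√6)²)*(-5 + I*√6)) ≈ -76694.0 + 1.453e+5*I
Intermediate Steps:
z(Z) = 5 - √2*√Z (z(Z) = 5 - √(Z + Z) = 5 - √(2*Z) = 5 - √2*√Z)
c(E, P) = E*(-160 + E*P*√(E² + P²)) (c(E, P) = ((E*√(E² + P²))*P - 160)*E = (E*P*√(E² + P²) - 160)*E = (-160 + E*P*√(E² + P²))*E = E*(-160 + E*P*√(E² + P²)))
35038 - c(z(-3), s) = 35038 - (5 - √2*√(-3))*(-160 + (5 - √2*√(-3))*77*√((5 - √2*√(-3))² + 77²)) = 35038 - (5 - √2*I*√3)*(-160 + (5 - √2*I*√3)*77*√((5 - √2*I*√3)² + 5929)) = 35038 - (5 - I*√6)*(-160 + (5 - I*√6)*77*√((5 - I*√6)² + 5929)) = 35038 - (5 - I*√6)*(-160 + (5 - I*√6)*77*√(5929 + (5 - I*√6)²)) = 35038 - (5 - I*√6)*(-160 + 77*√(5929 + (5 - I*√6)²)*(5 - I*√6)) = 35038 - (-160 + 77*√(5929 + (5 - I*√6)²)*(5 - I*√6))*(5 - I*√6)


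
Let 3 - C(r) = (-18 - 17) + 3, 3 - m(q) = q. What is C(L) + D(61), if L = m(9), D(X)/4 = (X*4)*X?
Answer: 59571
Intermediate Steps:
m(q) = 3 - q
D(X) = 16*X**2 (D(X) = 4*((X*4)*X) = 4*((4*X)*X) = 4*(4*X**2) = 16*X**2)
L = -6 (L = 3 - 1*9 = 3 - 9 = -6)
C(r) = 35 (C(r) = 3 - ((-18 - 17) + 3) = 3 - (-35 + 3) = 3 - 1*(-32) = 3 + 32 = 35)
C(L) + D(61) = 35 + 16*61**2 = 35 + 16*3721 = 35 + 59536 = 59571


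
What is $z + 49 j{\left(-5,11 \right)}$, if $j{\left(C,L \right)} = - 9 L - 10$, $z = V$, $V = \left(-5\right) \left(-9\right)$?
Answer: $-5296$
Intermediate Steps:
$V = 45$
$z = 45$
$j{\left(C,L \right)} = -10 - 9 L$
$z + 49 j{\left(-5,11 \right)} = 45 + 49 \left(-10 - 99\right) = 45 + 49 \left(-109\right) = 45 - 5341 = -5296$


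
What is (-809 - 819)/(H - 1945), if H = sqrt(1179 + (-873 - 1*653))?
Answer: 791615/945843 + 407*I*sqrt(347)/945843 ≈ 0.83694 + 0.0080157*I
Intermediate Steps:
H = I*sqrt(347) (H = sqrt(1179 + (-873 - 653)) = sqrt(1179 - 1526) = sqrt(-347) = I*sqrt(347) ≈ 18.628*I)
(-809 - 819)/(H - 1945) = (-809 - 819)/(I*sqrt(347) - 1945) = -1628/(-1945 + I*sqrt(347))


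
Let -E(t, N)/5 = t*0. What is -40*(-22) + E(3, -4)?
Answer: 880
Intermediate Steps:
E(t, N) = 0 (E(t, N) = -5*t*0 = -5*0 = 0)
-40*(-22) + E(3, -4) = -40*(-22) + 0 = 880 + 0 = 880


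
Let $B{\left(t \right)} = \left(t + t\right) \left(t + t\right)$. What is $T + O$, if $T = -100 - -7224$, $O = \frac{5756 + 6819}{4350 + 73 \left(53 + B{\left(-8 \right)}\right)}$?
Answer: $\frac{191698043}{26907} \approx 7124.5$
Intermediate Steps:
$B{\left(t \right)} = 4 t^{2}$ ($B{\left(t \right)} = 2 t 2 t = 4 t^{2}$)
$O = \frac{12575}{26907}$ ($O = \frac{5756 + 6819}{4350 + 73 \left(53 + 4 \left(-8\right)^{2}\right)} = \frac{12575}{4350 + 73 \left(53 + 4 \cdot 64\right)} = \frac{12575}{4350 + 73 \left(53 + 256\right)} = \frac{12575}{4350 + 73 \cdot 309} = \frac{12575}{4350 + 22557} = \frac{12575}{26907} \approx 0.46735$)
$T = 7124$ ($T = -100 + 7224 = 7124$)
$T + O = 7124 + \frac{12575}{26907} = \frac{191698043}{26907}$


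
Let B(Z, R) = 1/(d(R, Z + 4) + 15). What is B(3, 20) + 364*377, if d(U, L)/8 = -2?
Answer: 137227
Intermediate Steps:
d(U, L) = -16 (d(U, L) = 8*(-2) = -16)
B(Z, R) = -1 (B(Z, R) = 1/(-16 + 15) = 1/(-1) = -1)
B(3, 20) + 364*377 = -1 + 364*377 = -1 + 137228 = 137227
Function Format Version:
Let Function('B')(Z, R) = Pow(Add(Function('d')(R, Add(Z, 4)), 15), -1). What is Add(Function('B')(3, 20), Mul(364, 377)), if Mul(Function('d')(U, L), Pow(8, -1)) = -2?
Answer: 137227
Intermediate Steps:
Function('d')(U, L) = -16 (Function('d')(U, L) = Mul(8, -2) = -16)
Function('B')(Z, R) = -1 (Function('B')(Z, R) = Pow(Add(-16, 15), -1) = Pow(-1, -1) = -1)
Add(Function('B')(3, 20), Mul(364, 377)) = Add(-1, Mul(364, 377)) = Add(-1, 137228) = 137227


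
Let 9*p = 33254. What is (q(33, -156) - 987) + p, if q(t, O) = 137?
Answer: 25604/9 ≈ 2844.9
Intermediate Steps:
p = 33254/9 (p = (⅑)*33254 = 33254/9 ≈ 3694.9)
(q(33, -156) - 987) + p = (137 - 987) + 33254/9 = -850 + 33254/9 = 25604/9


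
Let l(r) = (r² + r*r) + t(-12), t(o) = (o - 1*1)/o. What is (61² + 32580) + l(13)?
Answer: 439681/12 ≈ 36640.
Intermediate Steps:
t(o) = (-1 + o)/o (t(o) = (o - 1)/o = (-1 + o)/o)
l(r) = 13/12 + 2*r² (l(r) = (r² + r*r) + (-1 - 12)/(-12) = (r² + r²) - 1/12*(-13) = 2*r² + 13/12 = 13/12 + 2*r²)
(61² + 32580) + l(13) = (61² + 32580) + (13/12 + 2*13²) = (3721 + 32580) + (13/12 + 2*169) = 36301 + (13/12 + 338) = 36301 + 4069/12 = 439681/12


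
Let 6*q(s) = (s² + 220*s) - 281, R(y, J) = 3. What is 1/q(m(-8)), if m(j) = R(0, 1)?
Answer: 3/194 ≈ 0.015464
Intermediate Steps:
m(j) = 3
q(s) = -281/6 + s²/6 + 110*s/3 (q(s) = ((s² + 220*s) - 281)/6 = (-281 + s² + 220*s)/6 = -281/6 + s²/6 + 110*s/3)
1/q(m(-8)) = 1/(-281/6 + (⅙)*3² + (110/3)*3) = 1/(-281/6 + (⅙)*9 + 110) = 1/(-281/6 + 3/2 + 110) = 1/(194/3) = 3/194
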